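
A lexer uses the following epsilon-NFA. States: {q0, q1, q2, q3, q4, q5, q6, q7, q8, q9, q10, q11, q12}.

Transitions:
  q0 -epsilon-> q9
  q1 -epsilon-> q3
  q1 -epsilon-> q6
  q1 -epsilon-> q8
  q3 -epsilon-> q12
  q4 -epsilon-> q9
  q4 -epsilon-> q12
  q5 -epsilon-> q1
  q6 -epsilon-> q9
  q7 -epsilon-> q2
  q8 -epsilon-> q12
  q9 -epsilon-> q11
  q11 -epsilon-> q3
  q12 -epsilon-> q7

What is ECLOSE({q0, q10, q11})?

{q0, q2, q3, q7, q9, q10, q11, q12}

Start with {q0, q10, q11}.
From q0 via epsilon: add q9.
From q11 via epsilon: add q3.
From q3 via epsilon: add q12.
From q12 via epsilon: add q7.
From q7 via epsilon: add q2.
No new states can be added; the closed set is {q0, q2, q3, q7, q9, q10, q11, q12}.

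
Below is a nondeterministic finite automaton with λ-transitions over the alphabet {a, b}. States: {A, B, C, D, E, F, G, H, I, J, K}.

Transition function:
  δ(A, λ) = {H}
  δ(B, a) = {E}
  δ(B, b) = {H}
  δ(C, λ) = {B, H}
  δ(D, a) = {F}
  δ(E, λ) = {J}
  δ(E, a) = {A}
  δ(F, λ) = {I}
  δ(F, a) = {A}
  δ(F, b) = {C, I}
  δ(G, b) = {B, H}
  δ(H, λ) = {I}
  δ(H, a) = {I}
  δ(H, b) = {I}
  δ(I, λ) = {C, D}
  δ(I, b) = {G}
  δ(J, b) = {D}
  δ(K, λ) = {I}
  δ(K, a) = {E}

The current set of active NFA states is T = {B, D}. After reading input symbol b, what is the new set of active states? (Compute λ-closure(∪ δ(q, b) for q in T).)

{B, C, D, H, I}

B on b → {H}.
No b-transition from D.
Union after reading b: {H}.
Now take the λ-closure:
From H via λ: add I.
From I via λ: add C, D.
From C via λ: add B.
No new states can be added; the closed set is {B, C, D, H, I}.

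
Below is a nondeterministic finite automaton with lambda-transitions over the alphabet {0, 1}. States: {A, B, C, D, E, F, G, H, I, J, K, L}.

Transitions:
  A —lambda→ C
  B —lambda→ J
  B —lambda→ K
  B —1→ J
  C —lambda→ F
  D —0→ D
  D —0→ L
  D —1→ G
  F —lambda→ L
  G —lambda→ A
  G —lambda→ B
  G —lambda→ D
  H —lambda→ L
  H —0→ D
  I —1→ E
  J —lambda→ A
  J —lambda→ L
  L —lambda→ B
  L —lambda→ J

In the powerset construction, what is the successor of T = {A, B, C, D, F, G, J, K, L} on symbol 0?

{A, B, C, D, F, J, K, L}

D on 0 → {D, L}.
No 0-transition from A, B, C, F, G, J, K, L.
Union after reading 0: {D, L}.
Now take the lambda-closure:
From L via lambda: add B, J.
From B via lambda: add K.
From J via lambda: add A.
From A via lambda: add C.
From C via lambda: add F.
No new states can be added; the closed set is {A, B, C, D, F, J, K, L}.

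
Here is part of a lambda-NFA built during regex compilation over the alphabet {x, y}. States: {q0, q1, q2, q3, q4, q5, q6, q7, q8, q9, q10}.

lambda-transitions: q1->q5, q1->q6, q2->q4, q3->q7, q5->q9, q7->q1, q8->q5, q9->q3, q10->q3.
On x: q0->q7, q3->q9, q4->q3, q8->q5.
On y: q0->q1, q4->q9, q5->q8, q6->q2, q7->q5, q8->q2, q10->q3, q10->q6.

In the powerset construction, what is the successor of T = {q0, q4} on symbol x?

q0 on x → {q7}.
q4 on x → {q3}.
Union after reading x: {q3, q7}.
Now take the lambda-closure:
From q7 via lambda: add q1.
From q1 via lambda: add q5, q6.
From q5 via lambda: add q9.
No new states can be added; the closed set is {q1, q3, q5, q6, q7, q9}.

{q1, q3, q5, q6, q7, q9}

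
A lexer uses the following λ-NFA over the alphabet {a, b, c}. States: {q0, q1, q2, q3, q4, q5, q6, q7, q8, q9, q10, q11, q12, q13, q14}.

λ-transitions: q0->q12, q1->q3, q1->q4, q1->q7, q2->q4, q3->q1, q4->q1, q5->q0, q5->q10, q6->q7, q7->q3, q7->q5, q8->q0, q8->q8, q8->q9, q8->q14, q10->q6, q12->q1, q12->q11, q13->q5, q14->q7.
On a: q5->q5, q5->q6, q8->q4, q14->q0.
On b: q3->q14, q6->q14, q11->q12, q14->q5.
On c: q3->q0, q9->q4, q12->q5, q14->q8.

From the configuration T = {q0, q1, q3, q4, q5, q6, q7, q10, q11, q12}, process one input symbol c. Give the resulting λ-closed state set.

{q0, q1, q3, q4, q5, q6, q7, q10, q11, q12}

q3 on c → {q0}.
q12 on c → {q5}.
No c-transition from q0, q1, q4, q5, q6, q7, q10, q11.
Union after reading c: {q0, q5}.
Now take the λ-closure:
From q0 via λ: add q12.
From q5 via λ: add q10.
From q10 via λ: add q6.
From q12 via λ: add q1, q11.
From q1 via λ: add q3, q4, q7.
No new states can be added; the closed set is {q0, q1, q3, q4, q5, q6, q7, q10, q11, q12}.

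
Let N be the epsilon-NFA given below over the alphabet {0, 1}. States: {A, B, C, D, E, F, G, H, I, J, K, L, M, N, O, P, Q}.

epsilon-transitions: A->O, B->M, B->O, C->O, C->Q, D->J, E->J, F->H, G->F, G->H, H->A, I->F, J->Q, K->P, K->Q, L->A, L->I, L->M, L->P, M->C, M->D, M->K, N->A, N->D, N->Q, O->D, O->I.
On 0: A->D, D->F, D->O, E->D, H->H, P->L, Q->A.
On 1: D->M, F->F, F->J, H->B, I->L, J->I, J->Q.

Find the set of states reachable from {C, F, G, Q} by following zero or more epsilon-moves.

Start with {C, F, G, Q}.
From C via epsilon: add O.
From F via epsilon: add H.
From H via epsilon: add A.
From O via epsilon: add D, I.
From D via epsilon: add J.
No new states can be added; the closed set is {A, C, D, F, G, H, I, J, O, Q}.

{A, C, D, F, G, H, I, J, O, Q}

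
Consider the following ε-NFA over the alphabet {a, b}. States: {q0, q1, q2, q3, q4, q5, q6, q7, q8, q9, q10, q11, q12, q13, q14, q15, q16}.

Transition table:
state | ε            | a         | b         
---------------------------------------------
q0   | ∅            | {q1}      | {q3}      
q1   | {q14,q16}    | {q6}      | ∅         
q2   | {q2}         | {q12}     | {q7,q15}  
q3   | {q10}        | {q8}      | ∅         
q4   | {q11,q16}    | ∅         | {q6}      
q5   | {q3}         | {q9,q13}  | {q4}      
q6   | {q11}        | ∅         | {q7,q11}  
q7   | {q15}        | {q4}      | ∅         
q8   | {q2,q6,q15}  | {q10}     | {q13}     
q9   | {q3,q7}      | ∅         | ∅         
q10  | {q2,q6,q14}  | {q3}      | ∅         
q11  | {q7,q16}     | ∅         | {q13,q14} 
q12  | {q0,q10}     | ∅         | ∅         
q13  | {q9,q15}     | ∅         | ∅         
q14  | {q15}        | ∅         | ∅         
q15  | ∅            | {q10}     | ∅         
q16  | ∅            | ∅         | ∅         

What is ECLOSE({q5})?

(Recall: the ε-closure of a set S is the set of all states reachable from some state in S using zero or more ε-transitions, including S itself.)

{q2, q3, q5, q6, q7, q10, q11, q14, q15, q16}

Start with {q5}.
From q5 via ε: add q3.
From q3 via ε: add q10.
From q10 via ε: add q2, q6, q14.
From q6 via ε: add q11.
From q14 via ε: add q15.
From q11 via ε: add q7, q16.
No new states can be added; the closed set is {q2, q3, q5, q6, q7, q10, q11, q14, q15, q16}.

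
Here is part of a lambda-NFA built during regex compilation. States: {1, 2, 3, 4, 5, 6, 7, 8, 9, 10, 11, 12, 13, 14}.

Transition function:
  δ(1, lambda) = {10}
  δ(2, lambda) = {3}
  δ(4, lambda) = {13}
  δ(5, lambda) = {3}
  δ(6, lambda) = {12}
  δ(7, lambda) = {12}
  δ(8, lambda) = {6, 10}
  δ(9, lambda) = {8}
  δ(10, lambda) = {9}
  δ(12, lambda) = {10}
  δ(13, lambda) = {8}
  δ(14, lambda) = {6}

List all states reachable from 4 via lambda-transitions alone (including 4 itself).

{4, 6, 8, 9, 10, 12, 13}

Start with {4}.
From 4 via lambda: add 13.
From 13 via lambda: add 8.
From 8 via lambda: add 6, 10.
From 6 via lambda: add 12.
From 10 via lambda: add 9.
No new states can be added; the closed set is {4, 6, 8, 9, 10, 12, 13}.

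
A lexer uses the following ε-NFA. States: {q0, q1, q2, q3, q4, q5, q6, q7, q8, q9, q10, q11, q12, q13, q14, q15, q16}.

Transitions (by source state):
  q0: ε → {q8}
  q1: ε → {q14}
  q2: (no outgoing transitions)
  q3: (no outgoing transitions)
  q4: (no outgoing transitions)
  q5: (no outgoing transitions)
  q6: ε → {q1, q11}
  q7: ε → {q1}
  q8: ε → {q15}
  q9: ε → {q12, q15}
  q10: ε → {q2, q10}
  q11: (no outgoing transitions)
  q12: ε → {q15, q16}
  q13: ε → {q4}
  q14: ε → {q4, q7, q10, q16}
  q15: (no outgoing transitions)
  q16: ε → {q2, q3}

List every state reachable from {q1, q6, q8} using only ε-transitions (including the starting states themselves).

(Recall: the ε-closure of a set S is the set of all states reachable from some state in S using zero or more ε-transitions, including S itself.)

Start with {q1, q6, q8}.
From q1 via ε: add q14.
From q6 via ε: add q11.
From q8 via ε: add q15.
From q14 via ε: add q4, q7, q10, q16.
From q10 via ε: add q2.
From q16 via ε: add q3.
No new states can be added; the closed set is {q1, q2, q3, q4, q6, q7, q8, q10, q11, q14, q15, q16}.

{q1, q2, q3, q4, q6, q7, q8, q10, q11, q14, q15, q16}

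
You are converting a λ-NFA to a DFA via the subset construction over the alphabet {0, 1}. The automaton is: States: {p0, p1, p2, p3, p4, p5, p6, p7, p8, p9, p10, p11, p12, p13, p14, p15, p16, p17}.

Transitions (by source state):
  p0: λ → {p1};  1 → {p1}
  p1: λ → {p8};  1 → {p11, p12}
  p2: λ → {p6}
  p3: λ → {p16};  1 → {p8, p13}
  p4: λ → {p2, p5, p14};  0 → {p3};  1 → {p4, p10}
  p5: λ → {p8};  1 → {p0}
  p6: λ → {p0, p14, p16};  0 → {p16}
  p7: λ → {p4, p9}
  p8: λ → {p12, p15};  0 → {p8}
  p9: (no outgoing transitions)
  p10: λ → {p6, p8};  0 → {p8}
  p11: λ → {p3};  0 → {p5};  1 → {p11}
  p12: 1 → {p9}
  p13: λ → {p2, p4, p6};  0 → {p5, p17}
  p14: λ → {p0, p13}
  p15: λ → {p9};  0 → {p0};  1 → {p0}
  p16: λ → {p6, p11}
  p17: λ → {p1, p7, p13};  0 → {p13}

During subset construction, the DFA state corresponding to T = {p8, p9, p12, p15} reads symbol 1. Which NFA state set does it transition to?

p12 on 1 → {p9}.
p15 on 1 → {p0}.
No 1-transition from p8, p9.
Union after reading 1: {p0, p9}.
Now take the λ-closure:
From p0 via λ: add p1.
From p1 via λ: add p8.
From p8 via λ: add p12, p15.
No new states can be added; the closed set is {p0, p1, p8, p9, p12, p15}.

{p0, p1, p8, p9, p12, p15}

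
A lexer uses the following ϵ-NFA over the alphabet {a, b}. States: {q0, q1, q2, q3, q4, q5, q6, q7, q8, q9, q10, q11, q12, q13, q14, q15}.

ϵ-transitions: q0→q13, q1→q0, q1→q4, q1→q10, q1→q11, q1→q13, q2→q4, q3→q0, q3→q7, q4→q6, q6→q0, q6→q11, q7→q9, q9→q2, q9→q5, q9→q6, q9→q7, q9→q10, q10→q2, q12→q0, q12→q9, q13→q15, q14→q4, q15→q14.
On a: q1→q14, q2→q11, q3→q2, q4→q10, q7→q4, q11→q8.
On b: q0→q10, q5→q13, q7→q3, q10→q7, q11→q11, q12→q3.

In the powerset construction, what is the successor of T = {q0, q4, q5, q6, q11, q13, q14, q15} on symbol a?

q4 on a → {q10}.
q11 on a → {q8}.
No a-transition from q0, q5, q6, q13, q14, q15.
Union after reading a: {q8, q10}.
Now take the ϵ-closure:
From q10 via ϵ: add q2.
From q2 via ϵ: add q4.
From q4 via ϵ: add q6.
From q6 via ϵ: add q0, q11.
From q0 via ϵ: add q13.
From q13 via ϵ: add q15.
From q15 via ϵ: add q14.
No new states can be added; the closed set is {q0, q2, q4, q6, q8, q10, q11, q13, q14, q15}.

{q0, q2, q4, q6, q8, q10, q11, q13, q14, q15}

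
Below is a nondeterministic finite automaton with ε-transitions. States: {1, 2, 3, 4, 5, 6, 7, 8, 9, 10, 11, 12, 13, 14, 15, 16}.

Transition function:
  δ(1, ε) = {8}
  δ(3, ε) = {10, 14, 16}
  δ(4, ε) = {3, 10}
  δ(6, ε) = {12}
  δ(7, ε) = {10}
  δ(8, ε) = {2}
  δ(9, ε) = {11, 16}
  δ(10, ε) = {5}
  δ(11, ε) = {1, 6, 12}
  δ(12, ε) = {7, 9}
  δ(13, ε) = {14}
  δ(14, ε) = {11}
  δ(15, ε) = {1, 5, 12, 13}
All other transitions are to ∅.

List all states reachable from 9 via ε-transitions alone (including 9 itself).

Start with {9}.
From 9 via ε: add 11, 16.
From 11 via ε: add 1, 6, 12.
From 1 via ε: add 8.
From 12 via ε: add 7.
From 7 via ε: add 10.
From 8 via ε: add 2.
From 10 via ε: add 5.
No new states can be added; the closed set is {1, 2, 5, 6, 7, 8, 9, 10, 11, 12, 16}.

{1, 2, 5, 6, 7, 8, 9, 10, 11, 12, 16}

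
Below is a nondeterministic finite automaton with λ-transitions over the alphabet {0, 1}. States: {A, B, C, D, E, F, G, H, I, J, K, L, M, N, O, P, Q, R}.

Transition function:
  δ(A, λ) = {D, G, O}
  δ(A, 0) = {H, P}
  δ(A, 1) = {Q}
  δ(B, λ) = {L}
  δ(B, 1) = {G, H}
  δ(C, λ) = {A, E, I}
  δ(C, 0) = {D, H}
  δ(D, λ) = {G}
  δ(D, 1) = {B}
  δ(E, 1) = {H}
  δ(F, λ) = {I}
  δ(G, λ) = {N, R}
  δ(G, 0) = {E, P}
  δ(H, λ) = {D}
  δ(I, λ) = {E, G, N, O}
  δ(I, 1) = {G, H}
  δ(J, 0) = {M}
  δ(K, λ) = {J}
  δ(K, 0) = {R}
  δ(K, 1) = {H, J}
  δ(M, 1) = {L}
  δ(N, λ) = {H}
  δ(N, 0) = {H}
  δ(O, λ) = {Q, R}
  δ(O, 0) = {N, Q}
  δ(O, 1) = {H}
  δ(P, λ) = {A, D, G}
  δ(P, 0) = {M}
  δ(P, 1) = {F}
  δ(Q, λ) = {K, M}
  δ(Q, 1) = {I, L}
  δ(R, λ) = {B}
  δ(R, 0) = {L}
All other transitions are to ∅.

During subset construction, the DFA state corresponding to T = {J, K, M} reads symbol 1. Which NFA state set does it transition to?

{B, D, G, H, J, L, N, R}

K on 1 → {H, J}.
M on 1 → {L}.
No 1-transition from J.
Union after reading 1: {H, J, L}.
Now take the λ-closure:
From H via λ: add D.
From D via λ: add G.
From G via λ: add N, R.
From R via λ: add B.
No new states can be added; the closed set is {B, D, G, H, J, L, N, R}.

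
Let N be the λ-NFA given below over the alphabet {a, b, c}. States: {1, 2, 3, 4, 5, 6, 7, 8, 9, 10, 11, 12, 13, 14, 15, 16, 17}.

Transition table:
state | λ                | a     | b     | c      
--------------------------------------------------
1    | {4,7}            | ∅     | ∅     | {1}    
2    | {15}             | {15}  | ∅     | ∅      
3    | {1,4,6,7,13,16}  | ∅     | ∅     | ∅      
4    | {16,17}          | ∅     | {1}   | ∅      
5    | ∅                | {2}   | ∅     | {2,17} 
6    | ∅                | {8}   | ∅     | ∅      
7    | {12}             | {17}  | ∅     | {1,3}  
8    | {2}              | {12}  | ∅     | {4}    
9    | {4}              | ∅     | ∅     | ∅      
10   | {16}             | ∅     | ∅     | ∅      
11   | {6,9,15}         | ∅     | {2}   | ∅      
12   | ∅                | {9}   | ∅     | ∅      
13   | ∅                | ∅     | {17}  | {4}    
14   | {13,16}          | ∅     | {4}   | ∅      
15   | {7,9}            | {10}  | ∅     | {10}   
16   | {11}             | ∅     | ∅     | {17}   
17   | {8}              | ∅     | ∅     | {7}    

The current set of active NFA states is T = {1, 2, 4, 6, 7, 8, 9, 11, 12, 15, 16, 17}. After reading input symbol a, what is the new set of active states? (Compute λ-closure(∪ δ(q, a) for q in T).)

{2, 4, 6, 7, 8, 9, 10, 11, 12, 15, 16, 17}

2 on a → {15}.
6 on a → {8}.
7 on a → {17}.
8 on a → {12}.
12 on a → {9}.
15 on a → {10}.
No a-transition from 1, 4, 9, 11, 16, 17.
Union after reading a: {8, 9, 10, 12, 15, 17}.
Now take the λ-closure:
From 8 via λ: add 2.
From 9 via λ: add 4.
From 10 via λ: add 16.
From 15 via λ: add 7.
From 16 via λ: add 11.
From 11 via λ: add 6.
No new states can be added; the closed set is {2, 4, 6, 7, 8, 9, 10, 11, 12, 15, 16, 17}.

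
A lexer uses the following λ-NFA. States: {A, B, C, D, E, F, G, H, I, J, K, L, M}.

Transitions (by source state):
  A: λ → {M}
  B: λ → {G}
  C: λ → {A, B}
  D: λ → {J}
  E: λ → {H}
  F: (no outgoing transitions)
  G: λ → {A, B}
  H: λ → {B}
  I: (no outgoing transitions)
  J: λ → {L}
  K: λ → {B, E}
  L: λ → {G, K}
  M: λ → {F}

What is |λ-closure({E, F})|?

Start with {E, F}.
From E via λ: add H.
From H via λ: add B.
From B via λ: add G.
From G via λ: add A.
From A via λ: add M.
λ-closure = {A, B, E, F, G, H, M}, which has 7 states.

7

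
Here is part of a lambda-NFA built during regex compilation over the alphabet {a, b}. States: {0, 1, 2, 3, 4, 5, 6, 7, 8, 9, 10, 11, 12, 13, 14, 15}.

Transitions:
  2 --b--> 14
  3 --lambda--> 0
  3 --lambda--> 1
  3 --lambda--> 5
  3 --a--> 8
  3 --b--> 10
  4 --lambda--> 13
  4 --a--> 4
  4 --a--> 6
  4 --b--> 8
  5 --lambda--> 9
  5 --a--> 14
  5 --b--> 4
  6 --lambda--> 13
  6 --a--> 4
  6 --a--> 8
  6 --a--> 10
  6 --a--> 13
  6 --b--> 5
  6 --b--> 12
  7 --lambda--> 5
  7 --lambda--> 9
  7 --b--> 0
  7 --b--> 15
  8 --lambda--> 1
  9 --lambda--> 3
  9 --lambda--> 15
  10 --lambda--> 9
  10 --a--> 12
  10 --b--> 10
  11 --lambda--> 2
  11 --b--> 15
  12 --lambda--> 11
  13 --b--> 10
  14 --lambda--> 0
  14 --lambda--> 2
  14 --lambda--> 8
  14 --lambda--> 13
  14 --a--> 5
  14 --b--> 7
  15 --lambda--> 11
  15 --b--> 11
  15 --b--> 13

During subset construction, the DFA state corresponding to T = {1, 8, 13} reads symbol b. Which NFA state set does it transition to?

13 on b → {10}.
No b-transition from 1, 8.
Union after reading b: {10}.
Now take the lambda-closure:
From 10 via lambda: add 9.
From 9 via lambda: add 3, 15.
From 3 via lambda: add 0, 1, 5.
From 15 via lambda: add 11.
From 11 via lambda: add 2.
No new states can be added; the closed set is {0, 1, 2, 3, 5, 9, 10, 11, 15}.

{0, 1, 2, 3, 5, 9, 10, 11, 15}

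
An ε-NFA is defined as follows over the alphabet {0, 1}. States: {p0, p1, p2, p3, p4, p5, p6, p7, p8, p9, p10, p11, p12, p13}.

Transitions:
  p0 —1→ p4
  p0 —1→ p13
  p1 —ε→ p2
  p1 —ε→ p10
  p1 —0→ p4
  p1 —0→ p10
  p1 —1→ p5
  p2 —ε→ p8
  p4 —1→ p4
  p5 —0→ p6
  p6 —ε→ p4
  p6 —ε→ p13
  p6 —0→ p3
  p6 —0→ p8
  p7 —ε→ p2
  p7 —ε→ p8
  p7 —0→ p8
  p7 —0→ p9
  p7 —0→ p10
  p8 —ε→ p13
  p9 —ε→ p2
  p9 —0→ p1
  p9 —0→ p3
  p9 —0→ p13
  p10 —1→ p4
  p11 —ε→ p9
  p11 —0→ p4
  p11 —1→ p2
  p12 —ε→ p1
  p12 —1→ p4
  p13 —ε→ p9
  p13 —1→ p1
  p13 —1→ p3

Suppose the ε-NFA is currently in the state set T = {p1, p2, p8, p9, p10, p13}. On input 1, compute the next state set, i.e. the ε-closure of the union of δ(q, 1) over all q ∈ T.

{p1, p2, p3, p4, p5, p8, p9, p10, p13}

p1 on 1 → {p5}.
p10 on 1 → {p4}.
p13 on 1 → {p1, p3}.
No 1-transition from p2, p8, p9.
Union after reading 1: {p1, p3, p4, p5}.
Now take the ε-closure:
From p1 via ε: add p2, p10.
From p2 via ε: add p8.
From p8 via ε: add p13.
From p13 via ε: add p9.
No new states can be added; the closed set is {p1, p2, p3, p4, p5, p8, p9, p10, p13}.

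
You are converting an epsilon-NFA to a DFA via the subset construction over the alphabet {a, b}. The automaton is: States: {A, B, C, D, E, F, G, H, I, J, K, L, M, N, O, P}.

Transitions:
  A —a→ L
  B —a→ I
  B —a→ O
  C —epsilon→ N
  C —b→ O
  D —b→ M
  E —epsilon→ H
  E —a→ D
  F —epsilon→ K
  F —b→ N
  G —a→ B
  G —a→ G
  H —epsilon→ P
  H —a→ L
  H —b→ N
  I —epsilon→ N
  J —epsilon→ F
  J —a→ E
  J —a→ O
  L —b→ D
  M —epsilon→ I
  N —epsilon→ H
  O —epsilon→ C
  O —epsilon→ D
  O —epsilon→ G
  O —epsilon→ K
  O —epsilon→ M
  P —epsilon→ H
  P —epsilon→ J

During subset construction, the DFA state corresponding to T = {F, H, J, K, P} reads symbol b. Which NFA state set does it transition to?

{F, H, J, K, N, P}

F on b → {N}.
H on b → {N}.
No b-transition from J, K, P.
Union after reading b: {N}.
Now take the epsilon-closure:
From N via epsilon: add H.
From H via epsilon: add P.
From P via epsilon: add J.
From J via epsilon: add F.
From F via epsilon: add K.
No new states can be added; the closed set is {F, H, J, K, N, P}.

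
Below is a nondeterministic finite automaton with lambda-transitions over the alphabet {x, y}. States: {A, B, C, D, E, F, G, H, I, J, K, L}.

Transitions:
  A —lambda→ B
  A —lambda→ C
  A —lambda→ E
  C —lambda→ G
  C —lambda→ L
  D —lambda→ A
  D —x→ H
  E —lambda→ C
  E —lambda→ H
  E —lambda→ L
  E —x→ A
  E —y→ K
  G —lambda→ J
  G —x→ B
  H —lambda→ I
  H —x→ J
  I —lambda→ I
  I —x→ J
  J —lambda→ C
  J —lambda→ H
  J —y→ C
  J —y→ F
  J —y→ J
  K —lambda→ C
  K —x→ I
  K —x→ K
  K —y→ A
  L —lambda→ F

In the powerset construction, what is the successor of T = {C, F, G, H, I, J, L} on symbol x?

G on x → {B}.
H on x → {J}.
I on x → {J}.
No x-transition from C, F, J, L.
Union after reading x: {B, J}.
Now take the lambda-closure:
From J via lambda: add C, H.
From C via lambda: add G, L.
From H via lambda: add I.
From L via lambda: add F.
No new states can be added; the closed set is {B, C, F, G, H, I, J, L}.

{B, C, F, G, H, I, J, L}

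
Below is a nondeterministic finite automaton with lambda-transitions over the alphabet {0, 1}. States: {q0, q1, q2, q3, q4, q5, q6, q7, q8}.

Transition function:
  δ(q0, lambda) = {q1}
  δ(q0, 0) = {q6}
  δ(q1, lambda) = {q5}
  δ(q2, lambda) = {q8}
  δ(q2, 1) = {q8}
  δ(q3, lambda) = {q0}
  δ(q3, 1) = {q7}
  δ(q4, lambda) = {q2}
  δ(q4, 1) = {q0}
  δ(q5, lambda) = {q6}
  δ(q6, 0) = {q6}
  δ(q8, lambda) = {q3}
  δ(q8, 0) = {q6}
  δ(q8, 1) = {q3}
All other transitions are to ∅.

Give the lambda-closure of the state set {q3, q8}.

{q0, q1, q3, q5, q6, q8}

Start with {q3, q8}.
From q3 via lambda: add q0.
From q0 via lambda: add q1.
From q1 via lambda: add q5.
From q5 via lambda: add q6.
No new states can be added; the closed set is {q0, q1, q3, q5, q6, q8}.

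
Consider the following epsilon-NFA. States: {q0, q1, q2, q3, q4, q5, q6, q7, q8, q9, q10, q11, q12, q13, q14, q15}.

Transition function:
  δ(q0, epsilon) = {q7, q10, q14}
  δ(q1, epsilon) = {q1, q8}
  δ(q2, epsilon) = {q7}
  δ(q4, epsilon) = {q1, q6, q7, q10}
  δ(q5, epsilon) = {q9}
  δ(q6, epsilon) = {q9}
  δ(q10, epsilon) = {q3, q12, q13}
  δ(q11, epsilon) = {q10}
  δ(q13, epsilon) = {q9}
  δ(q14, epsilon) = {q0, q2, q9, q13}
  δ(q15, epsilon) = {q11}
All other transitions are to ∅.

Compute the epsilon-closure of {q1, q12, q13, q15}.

{q1, q3, q8, q9, q10, q11, q12, q13, q15}

Start with {q1, q12, q13, q15}.
From q1 via epsilon: add q8.
From q13 via epsilon: add q9.
From q15 via epsilon: add q11.
From q11 via epsilon: add q10.
From q10 via epsilon: add q3.
No new states can be added; the closed set is {q1, q3, q8, q9, q10, q11, q12, q13, q15}.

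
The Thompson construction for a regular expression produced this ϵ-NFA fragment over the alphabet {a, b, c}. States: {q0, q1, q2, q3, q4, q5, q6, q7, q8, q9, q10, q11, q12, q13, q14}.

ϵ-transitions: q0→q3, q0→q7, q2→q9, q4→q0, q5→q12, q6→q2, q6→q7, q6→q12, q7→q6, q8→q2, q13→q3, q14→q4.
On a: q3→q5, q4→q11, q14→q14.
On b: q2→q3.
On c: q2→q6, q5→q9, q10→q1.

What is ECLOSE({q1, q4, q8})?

{q0, q1, q2, q3, q4, q6, q7, q8, q9, q12}

Start with {q1, q4, q8}.
From q4 via ϵ: add q0.
From q8 via ϵ: add q2.
From q0 via ϵ: add q3, q7.
From q2 via ϵ: add q9.
From q7 via ϵ: add q6.
From q6 via ϵ: add q12.
No new states can be added; the closed set is {q0, q1, q2, q3, q4, q6, q7, q8, q9, q12}.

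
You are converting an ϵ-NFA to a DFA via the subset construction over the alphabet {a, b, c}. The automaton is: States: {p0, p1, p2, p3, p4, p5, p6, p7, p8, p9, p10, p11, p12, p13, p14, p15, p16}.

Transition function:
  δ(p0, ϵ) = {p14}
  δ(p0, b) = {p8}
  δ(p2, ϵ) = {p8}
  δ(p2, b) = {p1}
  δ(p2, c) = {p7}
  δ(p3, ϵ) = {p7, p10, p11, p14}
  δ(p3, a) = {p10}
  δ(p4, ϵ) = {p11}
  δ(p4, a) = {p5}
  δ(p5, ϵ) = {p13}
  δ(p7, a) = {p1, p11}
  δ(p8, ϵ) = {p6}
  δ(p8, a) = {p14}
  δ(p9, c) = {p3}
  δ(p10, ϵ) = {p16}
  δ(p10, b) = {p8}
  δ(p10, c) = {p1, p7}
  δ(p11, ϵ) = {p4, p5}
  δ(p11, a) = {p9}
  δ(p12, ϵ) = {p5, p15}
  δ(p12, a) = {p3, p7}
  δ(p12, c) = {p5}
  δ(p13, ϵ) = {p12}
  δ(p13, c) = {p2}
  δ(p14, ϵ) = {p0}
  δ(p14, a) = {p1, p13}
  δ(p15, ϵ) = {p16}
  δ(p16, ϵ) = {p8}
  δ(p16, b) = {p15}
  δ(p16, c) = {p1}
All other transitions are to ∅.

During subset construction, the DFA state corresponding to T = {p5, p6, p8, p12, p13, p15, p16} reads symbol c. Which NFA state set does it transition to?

{p1, p2, p5, p6, p8, p12, p13, p15, p16}

p12 on c → {p5}.
p13 on c → {p2}.
p16 on c → {p1}.
No c-transition from p5, p6, p8, p15.
Union after reading c: {p1, p2, p5}.
Now take the ϵ-closure:
From p2 via ϵ: add p8.
From p5 via ϵ: add p13.
From p8 via ϵ: add p6.
From p13 via ϵ: add p12.
From p12 via ϵ: add p15.
From p15 via ϵ: add p16.
No new states can be added; the closed set is {p1, p2, p5, p6, p8, p12, p13, p15, p16}.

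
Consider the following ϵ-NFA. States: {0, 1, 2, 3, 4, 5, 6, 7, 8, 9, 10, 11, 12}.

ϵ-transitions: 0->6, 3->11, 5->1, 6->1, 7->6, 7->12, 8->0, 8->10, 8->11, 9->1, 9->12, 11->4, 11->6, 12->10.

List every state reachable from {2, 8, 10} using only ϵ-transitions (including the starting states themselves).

{0, 1, 2, 4, 6, 8, 10, 11}

Start with {2, 8, 10}.
From 8 via ϵ: add 0, 11.
From 0 via ϵ: add 6.
From 11 via ϵ: add 4.
From 6 via ϵ: add 1.
No new states can be added; the closed set is {0, 1, 2, 4, 6, 8, 10, 11}.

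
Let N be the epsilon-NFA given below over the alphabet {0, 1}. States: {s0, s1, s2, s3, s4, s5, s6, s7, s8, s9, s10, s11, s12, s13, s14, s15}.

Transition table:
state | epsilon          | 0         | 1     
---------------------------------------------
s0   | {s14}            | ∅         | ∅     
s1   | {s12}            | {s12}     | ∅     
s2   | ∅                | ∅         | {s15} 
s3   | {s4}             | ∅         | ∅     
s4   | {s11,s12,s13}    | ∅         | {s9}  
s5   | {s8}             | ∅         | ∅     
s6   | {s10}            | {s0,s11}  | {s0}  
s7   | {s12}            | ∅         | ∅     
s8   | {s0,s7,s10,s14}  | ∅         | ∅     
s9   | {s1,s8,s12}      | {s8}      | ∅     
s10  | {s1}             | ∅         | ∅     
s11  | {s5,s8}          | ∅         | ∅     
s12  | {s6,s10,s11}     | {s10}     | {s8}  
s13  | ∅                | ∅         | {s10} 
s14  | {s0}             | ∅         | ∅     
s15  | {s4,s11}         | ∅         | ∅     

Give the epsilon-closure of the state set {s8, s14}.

Start with {s8, s14}.
From s8 via epsilon: add s0, s7, s10.
From s7 via epsilon: add s12.
From s10 via epsilon: add s1.
From s12 via epsilon: add s6, s11.
From s11 via epsilon: add s5.
No new states can be added; the closed set is {s0, s1, s5, s6, s7, s8, s10, s11, s12, s14}.

{s0, s1, s5, s6, s7, s8, s10, s11, s12, s14}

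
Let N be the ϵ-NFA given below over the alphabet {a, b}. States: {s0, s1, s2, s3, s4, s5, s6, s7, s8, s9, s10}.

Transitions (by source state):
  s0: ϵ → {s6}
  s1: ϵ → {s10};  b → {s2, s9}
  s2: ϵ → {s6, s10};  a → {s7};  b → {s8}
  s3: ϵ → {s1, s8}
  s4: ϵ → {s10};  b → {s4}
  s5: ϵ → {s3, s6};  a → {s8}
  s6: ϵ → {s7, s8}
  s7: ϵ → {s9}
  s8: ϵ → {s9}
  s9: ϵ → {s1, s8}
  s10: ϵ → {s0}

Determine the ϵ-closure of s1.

{s0, s1, s6, s7, s8, s9, s10}

Start with {s1}.
From s1 via ϵ: add s10.
From s10 via ϵ: add s0.
From s0 via ϵ: add s6.
From s6 via ϵ: add s7, s8.
From s7 via ϵ: add s9.
No new states can be added; the closed set is {s0, s1, s6, s7, s8, s9, s10}.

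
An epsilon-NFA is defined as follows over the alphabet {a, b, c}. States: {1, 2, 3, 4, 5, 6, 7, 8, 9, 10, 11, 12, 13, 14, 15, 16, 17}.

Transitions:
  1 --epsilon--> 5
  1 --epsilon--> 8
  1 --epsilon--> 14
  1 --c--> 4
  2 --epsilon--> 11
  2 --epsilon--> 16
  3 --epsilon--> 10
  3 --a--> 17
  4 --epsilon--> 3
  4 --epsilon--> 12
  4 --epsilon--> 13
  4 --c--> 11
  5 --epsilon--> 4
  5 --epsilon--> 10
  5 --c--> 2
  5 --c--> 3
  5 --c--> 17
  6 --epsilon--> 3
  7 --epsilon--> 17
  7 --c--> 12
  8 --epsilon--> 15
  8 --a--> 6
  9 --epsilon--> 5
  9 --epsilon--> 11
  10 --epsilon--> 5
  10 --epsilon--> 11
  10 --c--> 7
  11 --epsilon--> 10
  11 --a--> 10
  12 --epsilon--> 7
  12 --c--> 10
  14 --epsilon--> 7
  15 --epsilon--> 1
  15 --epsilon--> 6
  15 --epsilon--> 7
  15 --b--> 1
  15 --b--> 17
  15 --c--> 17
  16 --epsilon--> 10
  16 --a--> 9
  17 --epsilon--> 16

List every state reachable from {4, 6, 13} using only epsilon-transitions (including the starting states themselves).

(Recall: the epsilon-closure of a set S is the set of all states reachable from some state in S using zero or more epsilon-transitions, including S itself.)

{3, 4, 5, 6, 7, 10, 11, 12, 13, 16, 17}

Start with {4, 6, 13}.
From 4 via epsilon: add 3, 12.
From 3 via epsilon: add 10.
From 12 via epsilon: add 7.
From 7 via epsilon: add 17.
From 10 via epsilon: add 5, 11.
From 17 via epsilon: add 16.
No new states can be added; the closed set is {3, 4, 5, 6, 7, 10, 11, 12, 13, 16, 17}.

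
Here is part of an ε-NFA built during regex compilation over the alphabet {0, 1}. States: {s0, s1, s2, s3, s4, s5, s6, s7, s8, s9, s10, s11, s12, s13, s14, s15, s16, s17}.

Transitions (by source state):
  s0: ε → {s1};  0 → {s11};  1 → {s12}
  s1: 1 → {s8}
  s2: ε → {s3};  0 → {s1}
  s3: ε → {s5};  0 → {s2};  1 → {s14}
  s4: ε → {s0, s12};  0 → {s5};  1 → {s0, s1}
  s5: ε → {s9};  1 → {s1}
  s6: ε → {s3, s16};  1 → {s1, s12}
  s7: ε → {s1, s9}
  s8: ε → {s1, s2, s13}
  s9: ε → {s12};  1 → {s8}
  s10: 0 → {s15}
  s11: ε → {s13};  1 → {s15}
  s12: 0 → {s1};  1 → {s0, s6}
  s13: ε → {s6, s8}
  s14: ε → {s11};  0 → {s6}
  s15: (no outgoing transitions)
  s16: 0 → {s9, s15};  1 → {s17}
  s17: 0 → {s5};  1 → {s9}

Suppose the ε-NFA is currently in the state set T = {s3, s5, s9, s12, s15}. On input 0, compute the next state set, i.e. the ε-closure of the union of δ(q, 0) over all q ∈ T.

s3 on 0 → {s2}.
s12 on 0 → {s1}.
No 0-transition from s5, s9, s15.
Union after reading 0: {s1, s2}.
Now take the ε-closure:
From s2 via ε: add s3.
From s3 via ε: add s5.
From s5 via ε: add s9.
From s9 via ε: add s12.
No new states can be added; the closed set is {s1, s2, s3, s5, s9, s12}.

{s1, s2, s3, s5, s9, s12}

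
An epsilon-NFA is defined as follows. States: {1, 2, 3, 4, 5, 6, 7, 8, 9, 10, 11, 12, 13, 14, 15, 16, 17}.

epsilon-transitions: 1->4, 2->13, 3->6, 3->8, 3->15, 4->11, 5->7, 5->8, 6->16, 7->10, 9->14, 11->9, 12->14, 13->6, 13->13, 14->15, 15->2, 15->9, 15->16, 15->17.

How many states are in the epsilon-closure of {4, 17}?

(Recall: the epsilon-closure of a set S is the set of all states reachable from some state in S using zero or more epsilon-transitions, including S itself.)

10

Start with {4, 17}.
From 4 via epsilon: add 11.
From 11 via epsilon: add 9.
From 9 via epsilon: add 14.
From 14 via epsilon: add 15.
From 15 via epsilon: add 2, 16.
From 2 via epsilon: add 13.
From 13 via epsilon: add 6.
epsilon-closure = {2, 4, 6, 9, 11, 13, 14, 15, 16, 17}, which has 10 states.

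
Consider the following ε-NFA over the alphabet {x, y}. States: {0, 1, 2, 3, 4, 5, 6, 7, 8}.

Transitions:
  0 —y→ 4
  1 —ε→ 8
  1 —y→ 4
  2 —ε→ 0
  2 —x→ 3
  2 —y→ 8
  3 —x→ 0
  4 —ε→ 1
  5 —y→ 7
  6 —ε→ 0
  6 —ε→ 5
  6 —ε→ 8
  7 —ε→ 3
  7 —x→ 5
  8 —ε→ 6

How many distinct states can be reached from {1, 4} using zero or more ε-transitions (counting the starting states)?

Start with {1, 4}.
From 1 via ε: add 8.
From 8 via ε: add 6.
From 6 via ε: add 0, 5.
ε-closure = {0, 1, 4, 5, 6, 8}, which has 6 states.

6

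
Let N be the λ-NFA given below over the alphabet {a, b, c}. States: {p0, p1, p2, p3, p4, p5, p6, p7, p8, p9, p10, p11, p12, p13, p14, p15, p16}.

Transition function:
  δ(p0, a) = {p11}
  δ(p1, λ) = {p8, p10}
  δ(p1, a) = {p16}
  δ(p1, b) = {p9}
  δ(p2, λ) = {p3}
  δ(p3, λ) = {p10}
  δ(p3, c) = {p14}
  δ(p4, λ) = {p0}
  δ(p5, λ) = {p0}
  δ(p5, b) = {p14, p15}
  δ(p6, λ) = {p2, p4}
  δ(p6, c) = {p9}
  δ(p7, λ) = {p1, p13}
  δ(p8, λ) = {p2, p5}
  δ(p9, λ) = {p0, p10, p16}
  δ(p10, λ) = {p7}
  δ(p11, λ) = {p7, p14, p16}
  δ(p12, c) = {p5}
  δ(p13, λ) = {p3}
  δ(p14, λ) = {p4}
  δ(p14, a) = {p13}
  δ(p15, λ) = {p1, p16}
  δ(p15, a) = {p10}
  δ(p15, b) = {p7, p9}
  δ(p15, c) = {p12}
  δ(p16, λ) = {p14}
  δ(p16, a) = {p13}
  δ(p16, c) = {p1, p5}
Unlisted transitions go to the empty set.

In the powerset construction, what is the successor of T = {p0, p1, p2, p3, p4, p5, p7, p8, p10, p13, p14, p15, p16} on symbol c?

{p0, p1, p2, p3, p4, p5, p7, p8, p10, p12, p13, p14}

p3 on c → {p14}.
p15 on c → {p12}.
p16 on c → {p1, p5}.
No c-transition from p0, p1, p2, p4, p5, p7, p8, p10, p13, p14.
Union after reading c: {p1, p5, p12, p14}.
Now take the λ-closure:
From p1 via λ: add p8, p10.
From p5 via λ: add p0.
From p14 via λ: add p4.
From p8 via λ: add p2.
From p10 via λ: add p7.
From p2 via λ: add p3.
From p7 via λ: add p13.
No new states can be added; the closed set is {p0, p1, p2, p3, p4, p5, p7, p8, p10, p12, p13, p14}.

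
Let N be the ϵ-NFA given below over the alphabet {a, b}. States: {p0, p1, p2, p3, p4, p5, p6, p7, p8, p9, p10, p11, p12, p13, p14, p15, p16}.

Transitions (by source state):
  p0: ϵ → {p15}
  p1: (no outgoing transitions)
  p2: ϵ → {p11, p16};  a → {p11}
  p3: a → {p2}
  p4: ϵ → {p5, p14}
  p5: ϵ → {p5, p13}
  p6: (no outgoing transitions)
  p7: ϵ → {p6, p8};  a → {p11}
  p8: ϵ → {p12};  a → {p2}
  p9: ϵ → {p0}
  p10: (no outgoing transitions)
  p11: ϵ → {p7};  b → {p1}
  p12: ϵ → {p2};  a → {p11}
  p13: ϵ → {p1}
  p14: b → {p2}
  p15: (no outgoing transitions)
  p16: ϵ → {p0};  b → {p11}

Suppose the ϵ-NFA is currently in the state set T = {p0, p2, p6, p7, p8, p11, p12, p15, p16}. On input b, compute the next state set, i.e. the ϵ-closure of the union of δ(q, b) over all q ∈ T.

{p0, p1, p2, p6, p7, p8, p11, p12, p15, p16}

p11 on b → {p1}.
p16 on b → {p11}.
No b-transition from p0, p2, p6, p7, p8, p12, p15.
Union after reading b: {p1, p11}.
Now take the ϵ-closure:
From p11 via ϵ: add p7.
From p7 via ϵ: add p6, p8.
From p8 via ϵ: add p12.
From p12 via ϵ: add p2.
From p2 via ϵ: add p16.
From p16 via ϵ: add p0.
From p0 via ϵ: add p15.
No new states can be added; the closed set is {p0, p1, p2, p6, p7, p8, p11, p12, p15, p16}.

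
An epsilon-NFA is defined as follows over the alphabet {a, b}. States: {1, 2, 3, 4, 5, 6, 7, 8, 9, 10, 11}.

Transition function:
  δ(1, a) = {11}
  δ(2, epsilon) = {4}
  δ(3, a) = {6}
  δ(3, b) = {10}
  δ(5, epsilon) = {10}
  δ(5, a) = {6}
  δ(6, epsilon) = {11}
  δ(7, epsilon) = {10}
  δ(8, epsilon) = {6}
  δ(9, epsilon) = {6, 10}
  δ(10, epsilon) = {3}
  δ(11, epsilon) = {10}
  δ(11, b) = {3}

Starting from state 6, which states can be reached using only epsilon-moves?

Start with {6}.
From 6 via epsilon: add 11.
From 11 via epsilon: add 10.
From 10 via epsilon: add 3.
No new states can be added; the closed set is {3, 6, 10, 11}.

{3, 6, 10, 11}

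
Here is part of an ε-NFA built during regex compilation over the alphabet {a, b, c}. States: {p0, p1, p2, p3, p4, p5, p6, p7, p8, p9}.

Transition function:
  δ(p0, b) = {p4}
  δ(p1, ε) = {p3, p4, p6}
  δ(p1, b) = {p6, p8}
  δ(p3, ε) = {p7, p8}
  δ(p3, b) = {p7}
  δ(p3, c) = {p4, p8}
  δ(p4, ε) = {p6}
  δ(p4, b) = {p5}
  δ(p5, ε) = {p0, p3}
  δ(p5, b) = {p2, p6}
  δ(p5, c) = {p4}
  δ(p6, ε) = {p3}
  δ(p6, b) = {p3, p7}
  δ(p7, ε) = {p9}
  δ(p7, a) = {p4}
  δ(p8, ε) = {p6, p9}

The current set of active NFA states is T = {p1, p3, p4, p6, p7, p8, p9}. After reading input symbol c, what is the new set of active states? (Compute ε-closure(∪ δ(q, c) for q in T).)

p3 on c → {p4, p8}.
No c-transition from p1, p4, p6, p7, p8, p9.
Union after reading c: {p4, p8}.
Now take the ε-closure:
From p4 via ε: add p6.
From p8 via ε: add p9.
From p6 via ε: add p3.
From p3 via ε: add p7.
No new states can be added; the closed set is {p3, p4, p6, p7, p8, p9}.

{p3, p4, p6, p7, p8, p9}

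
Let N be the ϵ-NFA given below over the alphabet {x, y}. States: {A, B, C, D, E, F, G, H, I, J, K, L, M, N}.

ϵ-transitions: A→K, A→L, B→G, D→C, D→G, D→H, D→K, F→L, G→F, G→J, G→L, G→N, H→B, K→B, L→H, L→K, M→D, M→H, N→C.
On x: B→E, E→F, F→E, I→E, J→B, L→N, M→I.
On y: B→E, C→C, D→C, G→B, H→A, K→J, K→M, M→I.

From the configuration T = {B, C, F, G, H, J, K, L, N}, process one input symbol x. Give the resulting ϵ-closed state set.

{B, C, E, F, G, H, J, K, L, N}

B on x → {E}.
F on x → {E}.
J on x → {B}.
L on x → {N}.
No x-transition from C, G, H, K, N.
Union after reading x: {B, E, N}.
Now take the ϵ-closure:
From B via ϵ: add G.
From N via ϵ: add C.
From G via ϵ: add F, J, L.
From L via ϵ: add H, K.
No new states can be added; the closed set is {B, C, E, F, G, H, J, K, L, N}.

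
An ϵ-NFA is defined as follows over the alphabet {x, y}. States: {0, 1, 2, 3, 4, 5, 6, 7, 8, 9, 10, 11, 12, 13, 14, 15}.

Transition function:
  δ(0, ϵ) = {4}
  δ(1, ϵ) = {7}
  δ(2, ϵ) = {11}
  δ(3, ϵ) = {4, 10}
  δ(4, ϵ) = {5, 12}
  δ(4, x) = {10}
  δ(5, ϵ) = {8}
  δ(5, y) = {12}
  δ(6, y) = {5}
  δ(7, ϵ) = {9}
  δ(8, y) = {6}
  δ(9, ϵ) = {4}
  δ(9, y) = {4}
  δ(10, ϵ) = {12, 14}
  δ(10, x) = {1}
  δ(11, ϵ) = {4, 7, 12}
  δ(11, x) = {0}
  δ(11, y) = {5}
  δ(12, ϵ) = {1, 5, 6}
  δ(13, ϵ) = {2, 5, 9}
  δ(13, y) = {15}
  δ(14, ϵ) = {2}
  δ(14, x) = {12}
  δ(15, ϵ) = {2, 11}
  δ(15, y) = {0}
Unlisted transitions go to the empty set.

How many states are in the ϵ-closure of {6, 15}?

Start with {6, 15}.
From 15 via ϵ: add 2, 11.
From 11 via ϵ: add 4, 7, 12.
From 4 via ϵ: add 5.
From 7 via ϵ: add 9.
From 12 via ϵ: add 1.
From 5 via ϵ: add 8.
ϵ-closure = {1, 2, 4, 5, 6, 7, 8, 9, 11, 12, 15}, which has 11 states.

11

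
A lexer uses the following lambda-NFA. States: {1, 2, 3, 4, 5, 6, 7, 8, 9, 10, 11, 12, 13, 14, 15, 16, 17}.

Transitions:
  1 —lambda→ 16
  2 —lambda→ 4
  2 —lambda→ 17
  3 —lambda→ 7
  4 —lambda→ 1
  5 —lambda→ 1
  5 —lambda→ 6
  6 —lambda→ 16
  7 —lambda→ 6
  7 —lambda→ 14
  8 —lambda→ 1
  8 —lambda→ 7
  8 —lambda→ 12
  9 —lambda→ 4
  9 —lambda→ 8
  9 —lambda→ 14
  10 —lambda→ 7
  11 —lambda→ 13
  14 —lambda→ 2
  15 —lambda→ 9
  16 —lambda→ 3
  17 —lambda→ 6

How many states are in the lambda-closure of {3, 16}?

Start with {3, 16}.
From 3 via lambda: add 7.
From 7 via lambda: add 6, 14.
From 14 via lambda: add 2.
From 2 via lambda: add 4, 17.
From 4 via lambda: add 1.
lambda-closure = {1, 2, 3, 4, 6, 7, 14, 16, 17}, which has 9 states.

9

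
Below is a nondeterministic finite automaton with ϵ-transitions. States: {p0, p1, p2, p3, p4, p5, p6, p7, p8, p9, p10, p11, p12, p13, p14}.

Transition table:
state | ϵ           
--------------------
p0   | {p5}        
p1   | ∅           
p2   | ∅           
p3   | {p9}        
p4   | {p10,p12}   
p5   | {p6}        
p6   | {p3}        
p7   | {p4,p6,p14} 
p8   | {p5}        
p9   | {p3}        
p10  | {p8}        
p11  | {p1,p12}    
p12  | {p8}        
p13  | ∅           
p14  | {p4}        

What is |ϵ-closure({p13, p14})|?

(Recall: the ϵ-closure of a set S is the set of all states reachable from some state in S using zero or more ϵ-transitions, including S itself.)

Start with {p13, p14}.
From p14 via ϵ: add p4.
From p4 via ϵ: add p10, p12.
From p10 via ϵ: add p8.
From p8 via ϵ: add p5.
From p5 via ϵ: add p6.
From p6 via ϵ: add p3.
From p3 via ϵ: add p9.
ϵ-closure = {p3, p4, p5, p6, p8, p9, p10, p12, p13, p14}, which has 10 states.

10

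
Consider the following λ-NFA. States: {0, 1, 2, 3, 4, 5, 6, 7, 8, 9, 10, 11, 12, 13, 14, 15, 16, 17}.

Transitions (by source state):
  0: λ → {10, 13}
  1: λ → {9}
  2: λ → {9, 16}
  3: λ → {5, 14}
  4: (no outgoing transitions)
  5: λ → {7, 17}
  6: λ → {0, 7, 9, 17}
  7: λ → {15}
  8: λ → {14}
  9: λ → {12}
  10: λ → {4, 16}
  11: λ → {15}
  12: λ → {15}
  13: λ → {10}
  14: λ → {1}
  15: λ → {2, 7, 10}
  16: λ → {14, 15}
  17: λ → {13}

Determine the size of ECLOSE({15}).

Start with {15}.
From 15 via λ: add 2, 7, 10.
From 2 via λ: add 9, 16.
From 10 via λ: add 4.
From 9 via λ: add 12.
From 16 via λ: add 14.
From 14 via λ: add 1.
λ-closure = {1, 2, 4, 7, 9, 10, 12, 14, 15, 16}, which has 10 states.

10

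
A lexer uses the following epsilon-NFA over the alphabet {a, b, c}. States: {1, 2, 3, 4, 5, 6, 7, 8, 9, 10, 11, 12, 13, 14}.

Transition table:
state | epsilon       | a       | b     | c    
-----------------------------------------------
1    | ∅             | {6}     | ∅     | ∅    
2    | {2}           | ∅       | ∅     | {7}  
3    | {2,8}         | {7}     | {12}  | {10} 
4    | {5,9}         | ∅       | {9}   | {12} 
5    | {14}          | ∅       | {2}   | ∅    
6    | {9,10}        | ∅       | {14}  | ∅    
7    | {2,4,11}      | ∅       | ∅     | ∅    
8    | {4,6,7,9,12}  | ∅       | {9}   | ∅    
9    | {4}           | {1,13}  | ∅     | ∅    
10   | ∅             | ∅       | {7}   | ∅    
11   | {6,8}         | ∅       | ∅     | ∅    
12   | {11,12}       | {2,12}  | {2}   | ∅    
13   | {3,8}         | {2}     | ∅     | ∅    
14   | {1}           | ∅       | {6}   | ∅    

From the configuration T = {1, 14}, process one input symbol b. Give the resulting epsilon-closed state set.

{1, 4, 5, 6, 9, 10, 14}

14 on b → {6}.
No b-transition from 1.
Union after reading b: {6}.
Now take the epsilon-closure:
From 6 via epsilon: add 9, 10.
From 9 via epsilon: add 4.
From 4 via epsilon: add 5.
From 5 via epsilon: add 14.
From 14 via epsilon: add 1.
No new states can be added; the closed set is {1, 4, 5, 6, 9, 10, 14}.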